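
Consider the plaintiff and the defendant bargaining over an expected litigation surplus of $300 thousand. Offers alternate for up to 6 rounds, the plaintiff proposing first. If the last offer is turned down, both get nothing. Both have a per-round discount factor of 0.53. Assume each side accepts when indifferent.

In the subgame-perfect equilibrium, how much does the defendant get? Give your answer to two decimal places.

108.27

Round 6 (the defendant proposes): the plaintiff will accept anything ≥ 0, so the defendant offers 0 and keeps 300.
Round 5 (the plaintiff proposes): the defendant can get 300 next round, worth 0.53 × 300 = 159 now. The plaintiff offers 159 and keeps 300 − 159 = 141.
Round 4 (the defendant proposes): the plaintiff can get 141 next round, worth 0.53 × 141 = 74.73 now, so the defendant offers 74.73, keeping 225.27.
Round 3 (the plaintiff proposes): the defendant can get 225.27 next round, worth 0.53 × 225.27 = 119.3931 now. The plaintiff offers 119.3931 and keeps 300 − 119.3931 = 180.6069.
Round 2 (the defendant proposes): the plaintiff can get 180.6069 next round, worth 0.53 × 180.6069 = 95.721657 now. The defendant offers 95.721657 and keeps 300 − 95.721657 = 204.278343.
Round 1 (the plaintiff proposes): the defendant can get 204.278343 next round, worth 0.53 × 204.278343 = 108.26752179 now, so the plaintiff offers 108.26752179, keeping 191.73247821.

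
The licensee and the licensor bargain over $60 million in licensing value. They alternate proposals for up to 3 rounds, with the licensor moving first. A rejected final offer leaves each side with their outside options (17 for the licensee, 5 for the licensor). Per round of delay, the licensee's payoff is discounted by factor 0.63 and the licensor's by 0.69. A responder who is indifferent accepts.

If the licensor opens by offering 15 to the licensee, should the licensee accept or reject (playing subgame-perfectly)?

Reject

Round 3 (the licensor proposes): the licensee gets 17 if talks fail, so the licensor offers 17 and keeps 43.
Round 2 (the licensee proposes): the licensor can get 43 next round, worth 0.69 × 43 = 29.67 now. The licensee offers 29.67 and keeps 60 − 29.67 = 30.33.
So by rejecting in round 1, the licensee gets 30.33 next round, worth 0.63 × 30.33 = 19.1079 now.
Offer 15 < 19.1079, so the licensee rejects.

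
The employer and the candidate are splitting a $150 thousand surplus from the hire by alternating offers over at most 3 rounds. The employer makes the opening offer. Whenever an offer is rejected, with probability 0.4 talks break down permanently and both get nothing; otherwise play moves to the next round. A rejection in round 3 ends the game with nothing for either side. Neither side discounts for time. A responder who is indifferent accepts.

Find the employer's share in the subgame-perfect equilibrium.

114

Round 3 (the employer proposes): the candidate will accept anything ≥ 0, so the employer offers 0 and keeps 150.
Round 2 (the candidate proposes): rejecting gives the employer an expected 0.6 × 150 = 90; the candidate offers that and keeps 60.
Round 1 (the employer proposes): rejecting gives the candidate an expected 0.6 × 60 = 36. The employer offers 36 and keeps 150 − 36 = 114.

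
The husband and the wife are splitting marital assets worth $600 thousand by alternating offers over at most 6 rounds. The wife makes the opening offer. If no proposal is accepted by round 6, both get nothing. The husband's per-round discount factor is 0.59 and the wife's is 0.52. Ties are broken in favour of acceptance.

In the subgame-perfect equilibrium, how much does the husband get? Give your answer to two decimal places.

255.37

Round 6 (the husband proposes): rejection yields 0 for the wife; the husband offers 0 and keeps 600.
Round 5 (the wife proposes): the husband can get 600 next round, worth 0.59 × 600 = 354 now. The wife offers 354 and keeps 600 − 354 = 246.
Round 4 (the husband proposes): the wife can get 246 next round, worth 0.52 × 246 = 127.92 now. The husband offers 127.92 and keeps 600 − 127.92 = 472.08.
Round 3 (the wife proposes): the husband can get 472.08 next round, worth 0.59 × 472.08 = 278.5272 now, so the wife offers 278.5272, keeping 321.4728.
Round 2 (the husband proposes): the wife can get 321.4728 next round, worth 0.52 × 321.4728 = 167.165856 now, so the husband offers 167.165856, keeping 432.834144.
Round 1 (the wife proposes): the husband can get 432.834144 next round, worth 0.59 × 432.834144 = 255.37214496 now; the wife offers that and keeps 344.62785504.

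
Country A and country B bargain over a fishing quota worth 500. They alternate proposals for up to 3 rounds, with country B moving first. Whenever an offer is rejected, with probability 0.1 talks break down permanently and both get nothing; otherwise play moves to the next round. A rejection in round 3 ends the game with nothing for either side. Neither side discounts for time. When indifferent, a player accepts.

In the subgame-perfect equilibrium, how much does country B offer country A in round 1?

Round 3 (country B proposes): rejection yields 0 for country A; country B offers 0 and keeps 500.
Round 2 (country A proposes): rejecting gives country B an expected 0.9 × 500 = 450. Country A offers 450 and keeps 500 − 450 = 50.
Round 1 (country B proposes): rejecting gives country A an expected 0.9 × 50 = 45, so country B offers 45, keeping 455.

45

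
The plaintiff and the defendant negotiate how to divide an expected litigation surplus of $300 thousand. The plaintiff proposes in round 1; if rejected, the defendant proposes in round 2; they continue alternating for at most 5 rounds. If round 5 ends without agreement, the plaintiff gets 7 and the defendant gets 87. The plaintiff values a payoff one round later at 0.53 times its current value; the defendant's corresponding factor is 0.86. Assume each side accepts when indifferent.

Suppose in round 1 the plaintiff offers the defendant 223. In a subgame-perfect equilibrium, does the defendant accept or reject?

Round 5 (the plaintiff proposes): the defendant gets 87 if talks fail, so the plaintiff offers 87 and keeps 213.
Round 4 (the defendant proposes): the plaintiff can get 213 next round, worth 0.53 × 213 = 112.89 now; the defendant offers that and keeps 187.11.
Round 3 (the plaintiff proposes): the defendant can get 187.11 next round, worth 0.86 × 187.11 = 160.9146 now; the plaintiff offers that and keeps 139.0854.
Round 2 (the defendant proposes): the plaintiff can get 139.0854 next round, worth 0.53 × 139.0854 = 73.715262 now; the defendant offers that and keeps 226.284738.
So by rejecting in round 1, the defendant gets 226.284738 next round, worth 0.86 × 226.284738 = 194.60487468 now.
Offer 223 ≥ 194.60487468, so the defendant accepts.

Accept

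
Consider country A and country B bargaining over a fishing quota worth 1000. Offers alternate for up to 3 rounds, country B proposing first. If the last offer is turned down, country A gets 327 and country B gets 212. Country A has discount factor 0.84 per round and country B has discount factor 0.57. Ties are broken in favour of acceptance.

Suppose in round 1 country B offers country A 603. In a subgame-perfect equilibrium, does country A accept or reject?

Work out country A's continuation value if the offer is rejected.
Round 3 (country B proposes): country A gets 327 if talks fail, so country B offers 327 and keeps 673.
Round 2 (country A proposes): country B can get 673 next round, worth 0.57 × 673 = 383.61 now, so country A offers 383.61, keeping 616.39.
So by rejecting in round 1, country A gets 616.39 next round, worth 0.84 × 616.39 = 517.7676 now.
Offer 603 ≥ 517.7676, so country A accepts.

Accept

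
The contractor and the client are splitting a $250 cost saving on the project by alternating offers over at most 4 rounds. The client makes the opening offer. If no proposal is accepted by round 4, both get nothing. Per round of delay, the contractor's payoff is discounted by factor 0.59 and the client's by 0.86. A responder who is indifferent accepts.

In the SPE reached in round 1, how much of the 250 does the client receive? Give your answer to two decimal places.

154.51

Round 4 (the contractor proposes): rejection yields 0 for the client; the contractor offers 0 and keeps 250.
Round 3 (the client proposes): the contractor can get 250 next round, worth 0.59 × 250 = 147.5 now. The client offers 147.5 and keeps 250 − 147.5 = 102.5.
Round 2 (the contractor proposes): the client can get 102.5 next round, worth 0.86 × 102.5 = 88.15 now; the contractor offers that and keeps 161.85.
Round 1 (the client proposes): the contractor can get 161.85 next round, worth 0.59 × 161.85 = 95.4915 now; the client offers that and keeps 154.5085.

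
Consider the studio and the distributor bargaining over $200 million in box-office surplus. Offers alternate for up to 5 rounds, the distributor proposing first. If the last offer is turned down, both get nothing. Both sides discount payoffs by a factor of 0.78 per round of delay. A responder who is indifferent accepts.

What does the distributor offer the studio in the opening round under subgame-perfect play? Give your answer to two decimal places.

55.20

Round 5 (the distributor proposes): rejection yields 0 for the studio; the distributor offers 0 and keeps 200.
Round 4 (the studio proposes): the distributor can get 200 next round, worth 0.78 × 200 = 156 now; the studio offers that and keeps 44.
Round 3 (the distributor proposes): the studio can get 44 next round, worth 0.78 × 44 = 34.32 now. The distributor offers 34.32 and keeps 200 − 34.32 = 165.68.
Round 2 (the studio proposes): the distributor can get 165.68 next round, worth 0.78 × 165.68 = 129.2304 now; the studio offers that and keeps 70.7696.
Round 1 (the distributor proposes): the studio can get 70.7696 next round, worth 0.78 × 70.7696 = 55.200288 now, so the distributor offers 55.200288, keeping 144.799712.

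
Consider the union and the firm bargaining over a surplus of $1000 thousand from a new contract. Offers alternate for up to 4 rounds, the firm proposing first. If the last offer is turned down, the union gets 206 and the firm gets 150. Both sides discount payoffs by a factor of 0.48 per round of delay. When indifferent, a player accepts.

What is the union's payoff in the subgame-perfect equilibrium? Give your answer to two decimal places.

343.60

Round 4 (the union proposes): the firm gets 150 if talks fail, so the union offers 150 and keeps 850.
Round 3 (the firm proposes): the union can get 850 next round, worth 0.48 × 850 = 408 now, so the firm offers 408, keeping 592.
Round 2 (the union proposes): the firm can get 592 next round, worth 0.48 × 592 = 284.16 now. The union offers 284.16 and keeps 1000 − 284.16 = 715.84.
Round 1 (the firm proposes): the union can get 715.84 next round, worth 0.48 × 715.84 = 343.6032 now; the firm offers that and keeps 656.3968.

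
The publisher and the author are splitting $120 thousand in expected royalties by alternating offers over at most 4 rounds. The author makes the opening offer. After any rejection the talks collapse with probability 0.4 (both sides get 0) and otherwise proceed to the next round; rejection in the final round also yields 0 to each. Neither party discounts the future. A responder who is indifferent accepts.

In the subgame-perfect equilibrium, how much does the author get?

Round 4 (the publisher proposes): the author will accept anything ≥ 0, so the publisher offers 0 and keeps 120.
Round 3 (the author proposes): rejecting gives the publisher an expected 0.6 × 120 = 72, so the author offers 72, keeping 48.
Round 2 (the publisher proposes): rejecting gives the author an expected 0.6 × 48 = 28.8; the publisher offers that and keeps 91.2.
Round 1 (the author proposes): rejecting gives the publisher an expected 0.6 × 91.2 = 54.72, so the author offers 54.72, keeping 65.28.

65.28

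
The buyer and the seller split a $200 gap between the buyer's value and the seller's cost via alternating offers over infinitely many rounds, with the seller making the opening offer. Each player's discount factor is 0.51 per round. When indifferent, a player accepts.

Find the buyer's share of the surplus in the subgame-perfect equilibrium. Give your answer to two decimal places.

When the seller proposes, the buyer accepts any offer worth at least 0.51 times what the buyer would get by proposing next round; and vice versa.
This gives x = 200 − 0.51y and y = 200 − 0.51x, where x and y are each side's share when it proposes.
Hence (1 − 0.51·0.51)x = 200(1 − 0.51), i.e. 0.7399·x = 98.
x ≈ 132.4503; the buyer's share is 200 − x ≈ 67.5497.

67.55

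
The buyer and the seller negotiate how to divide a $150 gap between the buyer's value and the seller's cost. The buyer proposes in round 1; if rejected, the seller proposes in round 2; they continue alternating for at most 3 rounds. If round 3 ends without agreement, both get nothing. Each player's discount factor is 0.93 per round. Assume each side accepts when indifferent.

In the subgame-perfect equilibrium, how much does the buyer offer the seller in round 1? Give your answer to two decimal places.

9.77

Round 3 (the buyer proposes): the seller will accept anything ≥ 0, so the buyer offers 0 and keeps 150.
Round 2 (the seller proposes): the buyer can get 150 next round, worth 0.93 × 150 = 139.5 now; the seller offers that and keeps 10.5.
Round 1 (the buyer proposes): the seller can get 10.5 next round, worth 0.93 × 10.5 = 9.765 now; the buyer offers that and keeps 140.235.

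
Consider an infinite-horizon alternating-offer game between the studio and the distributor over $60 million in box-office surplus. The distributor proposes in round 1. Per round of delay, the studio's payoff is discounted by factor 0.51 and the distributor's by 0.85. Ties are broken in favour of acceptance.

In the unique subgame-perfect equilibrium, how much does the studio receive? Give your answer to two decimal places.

8.10

Let x be the distributor's share when the distributor proposes and y be the studio's share when the studio proposes.
The studio accepts iff offered ≥ 0.51·y, so x = 60 − 0.51y. Symmetrically y = 60 − 0.85x.
Substituting: x = 60 − 0.51(60 − 0.85x), giving x(1 − 0.85·0.51) = 60(1 − 0.51).
So x = 60 × 0.49 / 0.5665 ≈ 51.8976, and the studio receives 60 − x ≈ 8.1024.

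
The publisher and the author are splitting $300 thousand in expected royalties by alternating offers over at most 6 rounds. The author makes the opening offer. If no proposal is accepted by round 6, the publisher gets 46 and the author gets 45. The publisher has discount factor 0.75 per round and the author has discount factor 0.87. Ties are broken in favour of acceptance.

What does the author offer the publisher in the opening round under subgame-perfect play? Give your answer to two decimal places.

Round 6 (the publisher proposes): the author gets 45 if talks fail, so the publisher offers 45 and keeps 255.
Round 5 (the author proposes): the publisher can get 255 next round, worth 0.75 × 255 = 191.25 now; the author offers that and keeps 108.75.
Round 4 (the publisher proposes): the author can get 108.75 next round, worth 0.87 × 108.75 = 94.6125 now, so the publisher offers 94.6125, keeping 205.3875.
Round 3 (the author proposes): the publisher can get 205.3875 next round, worth 0.75 × 205.3875 = 154.040625 now; the author offers that and keeps 145.959375.
Round 2 (the publisher proposes): the author can get 145.959375 next round, worth 0.87 × 145.959375 = 126.98465625 now, so the publisher offers 126.98465625, keeping 173.01534375.
Round 1 (the author proposes): the publisher can get 173.01534375 next round, worth 0.75 × 173.01534375 = 129.7615078125 now. The author offers 129.7615078125 and keeps 300 − 129.7615078125 = 170.2384921875.

129.76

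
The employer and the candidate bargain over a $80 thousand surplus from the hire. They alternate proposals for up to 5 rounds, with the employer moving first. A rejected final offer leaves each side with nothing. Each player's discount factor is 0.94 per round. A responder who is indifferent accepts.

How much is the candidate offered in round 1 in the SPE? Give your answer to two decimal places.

By backward induction:
Round 5 (the employer proposes): the candidate will accept anything ≥ 0, so the employer offers 0 and keeps 80.
Round 4 (the candidate proposes): the employer can get 80 next round, worth 0.94 × 80 = 75.2 now, so the candidate offers 75.2, keeping 4.8.
Round 3 (the employer proposes): the candidate can get 4.8 next round, worth 0.94 × 4.8 = 4.512 now. The employer offers 4.512 and keeps 80 − 4.512 = 75.488.
Round 2 (the candidate proposes): the employer can get 75.488 next round, worth 0.94 × 75.488 = 70.95872 now. The candidate offers 70.95872 and keeps 80 − 70.95872 = 9.04128.
Round 1 (the employer proposes): the candidate can get 9.04128 next round, worth 0.94 × 9.04128 = 8.4988032 now; the employer offers that and keeps 71.5011968.

8.50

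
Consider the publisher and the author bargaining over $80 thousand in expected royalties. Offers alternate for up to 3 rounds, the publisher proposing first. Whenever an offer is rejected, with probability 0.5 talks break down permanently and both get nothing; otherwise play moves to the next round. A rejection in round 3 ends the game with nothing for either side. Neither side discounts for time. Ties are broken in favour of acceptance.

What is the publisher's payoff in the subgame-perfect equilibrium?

By backward induction:
Round 3 (the publisher proposes): the author will accept anything ≥ 0, so the publisher offers 0 and keeps 80.
Round 2 (the author proposes): rejecting gives the publisher an expected 0.5 × 80 = 40, so the author offers 40, keeping 40.
Round 1 (the publisher proposes): rejecting gives the author an expected 0.5 × 40 = 20; the publisher offers that and keeps 60.

60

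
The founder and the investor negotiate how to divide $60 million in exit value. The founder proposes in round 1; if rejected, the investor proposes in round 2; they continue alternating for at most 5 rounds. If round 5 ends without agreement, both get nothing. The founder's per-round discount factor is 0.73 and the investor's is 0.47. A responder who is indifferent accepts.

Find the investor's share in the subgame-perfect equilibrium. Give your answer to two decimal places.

Work backward from the last round.
Round 5 (the founder proposes): the investor will accept anything ≥ 0, so the founder offers 0 and keeps 60.
Round 4 (the investor proposes): the founder can get 60 next round, worth 0.73 × 60 = 43.8 now; the investor offers that and keeps 16.2.
Round 3 (the founder proposes): the investor can get 16.2 next round, worth 0.47 × 16.2 = 7.614 now. The founder offers 7.614 and keeps 60 − 7.614 = 52.386.
Round 2 (the investor proposes): the founder can get 52.386 next round, worth 0.73 × 52.386 = 38.24178 now, so the investor offers 38.24178, keeping 21.75822.
Round 1 (the founder proposes): the investor can get 21.75822 next round, worth 0.47 × 21.75822 = 10.2263634 now; the founder offers that and keeps 49.7736366.

10.23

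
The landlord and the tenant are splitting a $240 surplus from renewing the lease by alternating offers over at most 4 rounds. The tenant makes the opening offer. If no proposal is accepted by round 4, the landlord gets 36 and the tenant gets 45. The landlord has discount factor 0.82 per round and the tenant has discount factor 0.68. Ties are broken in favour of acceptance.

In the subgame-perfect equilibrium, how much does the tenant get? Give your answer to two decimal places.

87.86

Round 4 (the landlord proposes): the tenant gets 45 if talks fail, so the landlord offers 45 and keeps 195.
Round 3 (the tenant proposes): the landlord can get 195 next round, worth 0.82 × 195 = 159.9 now, so the tenant offers 159.9, keeping 80.1.
Round 2 (the landlord proposes): the tenant can get 80.1 next round, worth 0.68 × 80.1 = 54.468 now; the landlord offers that and keeps 185.532.
Round 1 (the tenant proposes): the landlord can get 185.532 next round, worth 0.82 × 185.532 = 152.13624 now, so the tenant offers 152.13624, keeping 87.86376.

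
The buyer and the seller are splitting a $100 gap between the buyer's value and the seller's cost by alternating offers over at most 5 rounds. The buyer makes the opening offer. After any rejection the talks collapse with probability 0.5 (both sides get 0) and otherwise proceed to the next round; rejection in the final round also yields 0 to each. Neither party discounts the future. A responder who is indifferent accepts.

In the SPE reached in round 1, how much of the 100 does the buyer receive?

By backward induction:
Round 5 (the buyer proposes): the seller will accept anything ≥ 0, so the buyer offers 0 and keeps 100.
Round 4 (the seller proposes): rejecting gives the buyer an expected 0.5 × 100 = 50, so the seller offers 50, keeping 50.
Round 3 (the buyer proposes): rejecting gives the seller an expected 0.5 × 50 = 25, so the buyer offers 25, keeping 75.
Round 2 (the seller proposes): rejecting gives the buyer an expected 0.5 × 75 = 37.5. The seller offers 37.5 and keeps 100 − 37.5 = 62.5.
Round 1 (the buyer proposes): rejecting gives the seller an expected 0.5 × 62.5 = 31.25, so the buyer offers 31.25, keeping 68.75.

68.75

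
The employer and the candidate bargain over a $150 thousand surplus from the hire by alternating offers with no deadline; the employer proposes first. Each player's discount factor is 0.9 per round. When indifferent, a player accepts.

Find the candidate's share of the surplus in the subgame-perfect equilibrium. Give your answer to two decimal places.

71.05

Let x be the employer's share when the employer proposes and y be the candidate's share when the candidate proposes.
The candidate accepts iff offered ≥ 0.9·y, so x = 150 − 0.9y. Symmetrically y = 150 − 0.9x.
Substituting: x = 150 − 0.9(150 − 0.9x), giving x(1 − 0.9·0.9) = 150(1 − 0.9).
So x = 150 × 0.1 / 0.19 ≈ 78.9474, and the candidate receives 150 − x ≈ 71.0526.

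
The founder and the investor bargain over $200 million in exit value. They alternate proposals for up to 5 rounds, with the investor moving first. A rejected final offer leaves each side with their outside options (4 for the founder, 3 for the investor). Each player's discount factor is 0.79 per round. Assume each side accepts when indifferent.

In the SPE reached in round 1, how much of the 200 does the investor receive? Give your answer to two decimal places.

144.55

Work backward from the last round.
Round 5 (the investor proposes): the founder gets 4 if talks fail, so the investor offers 4 and keeps 196.
Round 4 (the founder proposes): the investor can get 196 next round, worth 0.79 × 196 = 154.84 now, so the founder offers 154.84, keeping 45.16.
Round 3 (the investor proposes): the founder can get 45.16 next round, worth 0.79 × 45.16 = 35.6764 now, so the investor offers 35.6764, keeping 164.3236.
Round 2 (the founder proposes): the investor can get 164.3236 next round, worth 0.79 × 164.3236 = 129.815644 now. The founder offers 129.815644 and keeps 200 − 129.815644 = 70.184356.
Round 1 (the investor proposes): the founder can get 70.184356 next round, worth 0.79 × 70.184356 = 55.44564124 now; the investor offers that and keeps 144.55435876.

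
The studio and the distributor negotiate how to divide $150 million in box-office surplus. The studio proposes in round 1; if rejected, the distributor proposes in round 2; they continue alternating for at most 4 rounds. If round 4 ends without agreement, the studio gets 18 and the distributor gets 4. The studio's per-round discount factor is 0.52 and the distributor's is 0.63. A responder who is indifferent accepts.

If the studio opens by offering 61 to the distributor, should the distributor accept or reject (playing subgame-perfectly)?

Reject

Work out the distributor's continuation value if the offer is rejected.
Round 4 (the distributor proposes): the studio gets 18 if talks fail, so the distributor offers 18 and keeps 132.
Round 3 (the studio proposes): the distributor can get 132 next round, worth 0.63 × 132 = 83.16 now. The studio offers 83.16 and keeps 150 − 83.16 = 66.84.
Round 2 (the distributor proposes): the studio can get 66.84 next round, worth 0.52 × 66.84 = 34.7568 now, so the distributor offers 34.7568, keeping 115.2432.
So by rejecting in round 1, the distributor gets 115.2432 next round, worth 0.63 × 115.2432 = 72.603216 now.
Offer 61 < 72.603216, so the distributor rejects.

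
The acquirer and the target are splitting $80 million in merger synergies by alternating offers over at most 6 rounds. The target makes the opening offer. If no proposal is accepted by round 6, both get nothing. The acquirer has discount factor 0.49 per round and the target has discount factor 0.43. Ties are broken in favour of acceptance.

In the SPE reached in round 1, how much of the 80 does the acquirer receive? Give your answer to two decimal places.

Round 6 (the acquirer proposes): rejection yields 0 for the target; the acquirer offers 0 and keeps 80.
Round 5 (the target proposes): the acquirer can get 80 next round, worth 0.49 × 80 = 39.2 now; the target offers that and keeps 40.8.
Round 4 (the acquirer proposes): the target can get 40.8 next round, worth 0.43 × 40.8 = 17.544 now. The acquirer offers 17.544 and keeps 80 − 17.544 = 62.456.
Round 3 (the target proposes): the acquirer can get 62.456 next round, worth 0.49 × 62.456 = 30.60344 now, so the target offers 30.60344, keeping 49.39656.
Round 2 (the acquirer proposes): the target can get 49.39656 next round, worth 0.43 × 49.39656 = 21.2405208 now, so the acquirer offers 21.2405208, keeping 58.7594792.
Round 1 (the target proposes): the acquirer can get 58.7594792 next round, worth 0.49 × 58.7594792 = 28.792144808 now; the target offers that and keeps 51.207855192.

28.79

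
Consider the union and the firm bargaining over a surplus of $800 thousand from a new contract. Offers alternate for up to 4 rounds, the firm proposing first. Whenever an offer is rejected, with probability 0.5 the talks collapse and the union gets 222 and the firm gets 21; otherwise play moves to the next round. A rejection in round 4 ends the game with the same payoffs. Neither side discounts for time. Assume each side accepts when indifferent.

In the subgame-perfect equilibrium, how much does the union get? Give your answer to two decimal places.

430.88

Round 4 (the union proposes): the firm gets 21 if talks fail, so the union offers 21 and keeps 779.
Round 3 (the firm proposes): rejecting gives the union an expected 0.5 × 779 + 0.5 × 222 = 500.5; the firm offers that and keeps 299.5.
Round 2 (the union proposes): rejecting gives the firm an expected 0.5 × 299.5 + 0.5 × 21 = 160.25. The union offers 160.25 and keeps 800 − 160.25 = 639.75.
Round 1 (the firm proposes): rejecting gives the union an expected 0.5 × 639.75 + 0.5 × 222 = 430.875. The firm offers 430.875 and keeps 800 − 430.875 = 369.125.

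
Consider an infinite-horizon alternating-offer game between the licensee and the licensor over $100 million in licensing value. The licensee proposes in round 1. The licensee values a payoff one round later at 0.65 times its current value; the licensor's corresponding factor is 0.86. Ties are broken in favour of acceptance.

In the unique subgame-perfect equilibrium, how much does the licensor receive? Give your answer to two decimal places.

68.25

When the licensee proposes, the licensor accepts any offer worth at least 0.86 times what the licensor would get by proposing next round; and vice versa.
This gives x = 100 − 0.86y and y = 100 − 0.65x, where x and y are each side's share when it proposes.
Hence (1 − 0.86·0.65)x = 100(1 − 0.86), i.e. 0.441·x = 14.
x ≈ 31.7460; the licensor's share is 100 − x ≈ 68.2540.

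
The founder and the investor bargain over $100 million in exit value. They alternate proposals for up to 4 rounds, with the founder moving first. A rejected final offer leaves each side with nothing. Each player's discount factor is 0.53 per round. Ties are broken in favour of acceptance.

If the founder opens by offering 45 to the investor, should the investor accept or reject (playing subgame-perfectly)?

Work out the investor's continuation value if the offer is rejected.
Round 4 (the investor proposes): rejection yields 0 for the founder; the investor offers 0 and keeps 100.
Round 3 (the founder proposes): the investor can get 100 next round, worth 0.53 × 100 = 53 now. The founder offers 53 and keeps 100 − 53 = 47.
Round 2 (the investor proposes): the founder can get 47 next round, worth 0.53 × 47 = 24.91 now, so the investor offers 24.91, keeping 75.09.
So by rejecting in round 1, the investor gets 75.09 next round, worth 0.53 × 75.09 = 39.7977 now.
Offer 45 ≥ 39.7977, so the investor accepts.

Accept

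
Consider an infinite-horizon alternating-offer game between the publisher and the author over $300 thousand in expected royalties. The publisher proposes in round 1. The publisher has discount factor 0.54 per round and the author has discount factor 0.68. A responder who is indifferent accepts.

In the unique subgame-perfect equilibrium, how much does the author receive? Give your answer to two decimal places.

When the publisher proposes, the author accepts any offer worth at least 0.68 times what the author would get by proposing next round; and vice versa.
This gives x = 300 − 0.68y and y = 300 − 0.54x, where x and y are each side's share when it proposes.
Hence (1 − 0.68·0.54)x = 300(1 − 0.68), i.e. 0.6328·x = 96.
x ≈ 151.7067; the author's share is 300 − x ≈ 148.2933.

148.29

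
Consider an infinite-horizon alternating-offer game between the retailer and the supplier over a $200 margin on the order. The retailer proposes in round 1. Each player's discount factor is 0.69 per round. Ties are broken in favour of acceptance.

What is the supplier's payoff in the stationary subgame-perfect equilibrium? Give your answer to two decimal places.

In a stationary SPE each proposer offers the other exactly their discounted continuation value.
If the retailer keeps x when proposing and the supplier keeps y when proposing, then x = 200 − 0.69y and y = 200 − 0.69x.
Solving: x = 200(1 − 0.69) / (1 − 0.69·0.69) = 62 / 0.5239 ≈ 118.3432.
The supplier gets 200 − 118.3432 ≈ 81.6568.

81.66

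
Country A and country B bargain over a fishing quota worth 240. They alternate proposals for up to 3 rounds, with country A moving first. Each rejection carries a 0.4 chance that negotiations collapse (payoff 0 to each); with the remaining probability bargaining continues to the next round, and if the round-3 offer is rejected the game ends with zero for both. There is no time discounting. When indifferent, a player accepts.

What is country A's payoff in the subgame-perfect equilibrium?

Round 3 (country A proposes): country B will accept anything ≥ 0, so country A offers 0 and keeps 240.
Round 2 (country B proposes): rejecting gives country A an expected 0.6 × 240 = 144, so country B offers 144, keeping 96.
Round 1 (country A proposes): rejecting gives country B an expected 0.6 × 96 = 57.6; country A offers that and keeps 182.4.

182.4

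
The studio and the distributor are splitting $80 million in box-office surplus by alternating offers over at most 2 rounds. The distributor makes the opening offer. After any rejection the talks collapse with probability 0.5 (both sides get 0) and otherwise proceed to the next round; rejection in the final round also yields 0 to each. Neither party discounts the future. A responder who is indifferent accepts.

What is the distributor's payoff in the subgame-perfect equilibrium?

40

Round 2 (the studio proposes): rejection yields 0 for the distributor; the studio offers 0 and keeps 80.
Round 1 (the distributor proposes): rejecting gives the studio an expected 0.5 × 80 = 40, so the distributor offers 40, keeping 40.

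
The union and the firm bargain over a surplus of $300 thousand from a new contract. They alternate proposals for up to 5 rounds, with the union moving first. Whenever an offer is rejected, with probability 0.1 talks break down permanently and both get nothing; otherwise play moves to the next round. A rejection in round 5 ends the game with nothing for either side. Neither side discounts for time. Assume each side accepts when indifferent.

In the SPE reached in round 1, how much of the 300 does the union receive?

251.13

Round 5 (the union proposes): rejection yields 0 for the firm; the union offers 0 and keeps 300.
Round 4 (the firm proposes): rejecting gives the union an expected 0.9 × 300 = 270, so the firm offers 270, keeping 30.
Round 3 (the union proposes): rejecting gives the firm an expected 0.9 × 30 = 27; the union offers that and keeps 273.
Round 2 (the firm proposes): rejecting gives the union an expected 0.9 × 273 = 245.7, so the firm offers 245.7, keeping 54.3.
Round 1 (the union proposes): rejecting gives the firm an expected 0.9 × 54.3 = 48.87, so the union offers 48.87, keeping 251.13.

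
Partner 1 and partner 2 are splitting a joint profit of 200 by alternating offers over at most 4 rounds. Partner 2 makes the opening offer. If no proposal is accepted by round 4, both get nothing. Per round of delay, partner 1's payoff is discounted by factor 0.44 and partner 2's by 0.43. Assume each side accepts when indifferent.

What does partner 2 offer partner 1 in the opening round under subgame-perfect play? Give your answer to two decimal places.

66.81

Work backward from the last round.
Round 4 (partner 1 proposes): rejection yields 0 for partner 2; partner 1 offers 0 and keeps 200.
Round 3 (partner 2 proposes): partner 1 can get 200 next round, worth 0.44 × 200 = 88 now, so partner 2 offers 88, keeping 112.
Round 2 (partner 1 proposes): partner 2 can get 112 next round, worth 0.43 × 112 = 48.16 now; partner 1 offers that and keeps 151.84.
Round 1 (partner 2 proposes): partner 1 can get 151.84 next round, worth 0.44 × 151.84 = 66.8096 now; partner 2 offers that and keeps 133.1904.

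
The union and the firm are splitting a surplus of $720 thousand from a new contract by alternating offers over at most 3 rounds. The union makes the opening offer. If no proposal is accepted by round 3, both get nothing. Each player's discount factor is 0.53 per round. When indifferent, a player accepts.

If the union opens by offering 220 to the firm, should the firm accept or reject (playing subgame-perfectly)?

Accept

Round 3 (the union proposes): the firm will accept anything ≥ 0, so the union offers 0 and keeps 720.
Round 2 (the firm proposes): the union can get 720 next round, worth 0.53 × 720 = 381.6 now, so the firm offers 381.6, keeping 338.4.
So by rejecting in round 1, the firm gets 338.4 next round, worth 0.53 × 338.4 = 179.352 now.
Offer 220 ≥ 179.352, so the firm accepts.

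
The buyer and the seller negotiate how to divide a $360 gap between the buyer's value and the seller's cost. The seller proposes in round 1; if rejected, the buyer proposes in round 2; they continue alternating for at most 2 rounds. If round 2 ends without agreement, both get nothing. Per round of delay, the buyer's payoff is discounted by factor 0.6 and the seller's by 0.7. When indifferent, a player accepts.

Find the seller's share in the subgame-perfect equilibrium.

144

Round 2 (the buyer proposes): rejection yields 0 for the seller; the buyer offers 0 and keeps 360.
Round 1 (the seller proposes): the buyer can get 360 next round, worth 0.6 × 360 = 216 now, so the seller offers 216, keeping 144.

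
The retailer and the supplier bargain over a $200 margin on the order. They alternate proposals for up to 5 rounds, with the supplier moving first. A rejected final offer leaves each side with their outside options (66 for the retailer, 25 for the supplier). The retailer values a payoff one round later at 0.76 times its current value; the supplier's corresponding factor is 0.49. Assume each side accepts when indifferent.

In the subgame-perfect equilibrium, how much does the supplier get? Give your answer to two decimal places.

84.46

Solve by backward induction from round 5.
Round 5 (the supplier proposes): the retailer gets 66 if talks fail, so the supplier offers 66 and keeps 134.
Round 4 (the retailer proposes): the supplier can get 134 next round, worth 0.49 × 134 = 65.66 now, so the retailer offers 65.66, keeping 134.34.
Round 3 (the supplier proposes): the retailer can get 134.34 next round, worth 0.76 × 134.34 = 102.0984 now; the supplier offers that and keeps 97.9016.
Round 2 (the retailer proposes): the supplier can get 97.9016 next round, worth 0.49 × 97.9016 = 47.971784 now; the retailer offers that and keeps 152.028216.
Round 1 (the supplier proposes): the retailer can get 152.028216 next round, worth 0.76 × 152.028216 = 115.54144416 now. The supplier offers 115.54144416 and keeps 200 − 115.54144416 = 84.45855584.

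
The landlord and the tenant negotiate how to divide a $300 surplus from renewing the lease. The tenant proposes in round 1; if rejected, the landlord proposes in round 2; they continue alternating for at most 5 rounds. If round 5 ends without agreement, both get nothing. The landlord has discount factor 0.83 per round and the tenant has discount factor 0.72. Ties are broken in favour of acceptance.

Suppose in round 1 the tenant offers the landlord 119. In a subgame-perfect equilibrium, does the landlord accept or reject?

Round 5 (the tenant proposes): the landlord will accept anything ≥ 0, so the tenant offers 0 and keeps 300.
Round 4 (the landlord proposes): the tenant can get 300 next round, worth 0.72 × 300 = 216 now. The landlord offers 216 and keeps 300 − 216 = 84.
Round 3 (the tenant proposes): the landlord can get 84 next round, worth 0.83 × 84 = 69.72 now, so the tenant offers 69.72, keeping 230.28.
Round 2 (the landlord proposes): the tenant can get 230.28 next round, worth 0.72 × 230.28 = 165.8016 now; the landlord offers that and keeps 134.1984.
So by rejecting in round 1, the landlord gets 134.1984 next round, worth 0.83 × 134.1984 = 111.384672 now.
Offer 119 ≥ 111.384672, so the landlord accepts.

Accept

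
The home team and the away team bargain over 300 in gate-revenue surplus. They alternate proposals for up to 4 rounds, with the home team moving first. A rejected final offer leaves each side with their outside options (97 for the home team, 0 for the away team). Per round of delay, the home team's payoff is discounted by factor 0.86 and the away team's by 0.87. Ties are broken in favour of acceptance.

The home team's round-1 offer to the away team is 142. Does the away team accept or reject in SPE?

Reject

Round 4 (the away team proposes): the home team gets 97 if talks fail, so the away team offers 97 and keeps 203.
Round 3 (the home team proposes): the away team can get 203 next round, worth 0.87 × 203 = 176.61 now. The home team offers 176.61 and keeps 300 − 176.61 = 123.39.
Round 2 (the away team proposes): the home team can get 123.39 next round, worth 0.86 × 123.39 = 106.1154 now. The away team offers 106.1154 and keeps 300 − 106.1154 = 193.8846.
So by rejecting in round 1, the away team gets 193.8846 next round, worth 0.87 × 193.8846 = 168.679602 now.
Offer 142 < 168.679602, so the away team rejects.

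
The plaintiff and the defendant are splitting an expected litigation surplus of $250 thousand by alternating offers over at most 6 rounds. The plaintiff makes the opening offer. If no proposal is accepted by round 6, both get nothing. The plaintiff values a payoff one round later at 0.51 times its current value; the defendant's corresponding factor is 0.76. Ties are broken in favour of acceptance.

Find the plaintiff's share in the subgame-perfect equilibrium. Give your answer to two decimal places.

92.27

Round 6 (the defendant proposes): rejection yields 0 for the plaintiff; the defendant offers 0 and keeps 250.
Round 5 (the plaintiff proposes): the defendant can get 250 next round, worth 0.76 × 250 = 190 now. The plaintiff offers 190 and keeps 250 − 190 = 60.
Round 4 (the defendant proposes): the plaintiff can get 60 next round, worth 0.51 × 60 = 30.6 now. The defendant offers 30.6 and keeps 250 − 30.6 = 219.4.
Round 3 (the plaintiff proposes): the defendant can get 219.4 next round, worth 0.76 × 219.4 = 166.744 now, so the plaintiff offers 166.744, keeping 83.256.
Round 2 (the defendant proposes): the plaintiff can get 83.256 next round, worth 0.51 × 83.256 = 42.46056 now. The defendant offers 42.46056 and keeps 250 − 42.46056 = 207.53944.
Round 1 (the plaintiff proposes): the defendant can get 207.53944 next round, worth 0.76 × 207.53944 = 157.7299744 now; the plaintiff offers that and keeps 92.2700256.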